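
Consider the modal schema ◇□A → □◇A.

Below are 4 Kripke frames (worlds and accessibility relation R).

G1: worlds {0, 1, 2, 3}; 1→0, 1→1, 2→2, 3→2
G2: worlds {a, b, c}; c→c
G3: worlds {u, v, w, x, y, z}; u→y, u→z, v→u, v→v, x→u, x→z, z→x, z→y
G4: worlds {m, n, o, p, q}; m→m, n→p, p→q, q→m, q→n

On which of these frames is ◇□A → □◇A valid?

G2

Frame correspondent (Sahlqvist): ∀x ∀y ∀z (Rxy ∧ Rxz → ∃w (Ryw ∧ Rzw)) — i.e. convergence.
G1: fails — R10 and R10 but 0 and 0 have no common successor.
G2: holds.
G3: fails — Ruz and Ruy but z and y have no common successor.
G4: fails — Rqm and Rqn but m and n have no common successor.
Valid on: G2.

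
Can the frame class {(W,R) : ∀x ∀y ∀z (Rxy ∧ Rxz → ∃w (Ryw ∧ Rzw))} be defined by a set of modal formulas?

Definable; ◇□q → □◇q defines it

The condition is convergence. A defining modal formula is ◇□q → □◇q.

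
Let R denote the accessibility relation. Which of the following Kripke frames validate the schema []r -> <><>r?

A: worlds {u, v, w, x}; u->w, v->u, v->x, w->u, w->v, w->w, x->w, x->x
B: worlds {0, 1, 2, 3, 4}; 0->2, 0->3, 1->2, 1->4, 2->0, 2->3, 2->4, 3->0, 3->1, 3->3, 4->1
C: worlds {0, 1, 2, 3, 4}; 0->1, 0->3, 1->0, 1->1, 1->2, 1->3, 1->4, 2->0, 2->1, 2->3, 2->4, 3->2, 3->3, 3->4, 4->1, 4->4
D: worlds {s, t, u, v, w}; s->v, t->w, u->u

The schema corresponds to a generalized confluence (Geach) condition: forall x exists w (xRw & x R^2 w).
A: satisfies the condition.
B: fails — at 4 but no w with 4Rw and 4R²w.
C: satisfies the condition.
D: fails — at s but no w* with sRw* and sR²w*.
Valid on: A, C.

A, C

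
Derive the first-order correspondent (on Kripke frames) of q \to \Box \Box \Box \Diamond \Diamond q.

\forall x \forall z (x R^3 z \to \exists w (x = w \wedge z R^2 w))

This is a Sahlqvist (Geach-type) schema ◇^0□^0q → □^3◇^2q.
Minimal-valuation argument: fix x; take any y with xR^0y and any z with xR^3z. Set V(q) to the set of worlds R-reachable from y in exactly 0 steps. Then □^0q holds at y, so the antecedent holds at x; validity forces ◇^2q at z, giving a w with zR^2w and yR^0w.
First-order correspondent: \forall x \forall z (x R^3 z \to \exists w (x = w \wedge z R^2 w)).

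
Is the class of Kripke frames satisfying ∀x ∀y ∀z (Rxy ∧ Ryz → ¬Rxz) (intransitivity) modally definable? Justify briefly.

No

Modal frame validity is preserved under surjective bounded morphisms.
The 7-cycle (worlds w0,w1,w2,w3,w4,w5,w6 with w0→w1→w2→w3→w4→w5→w6→w0) is intransitive. Mapping every world to a single reflexive point • is a surjective bounded morphism; the reflexive point is not intransitive (R••∧R•• but R••).
So the class is not modally definable.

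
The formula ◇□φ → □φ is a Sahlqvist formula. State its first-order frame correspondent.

This schema is equivalent to the 5 axiom ◇φ → □◇φ.
It corresponds to the Euclidean property: ∀x ∀y ∀z (Rxy ∧ Rxz → Ryz).

the Euclidean property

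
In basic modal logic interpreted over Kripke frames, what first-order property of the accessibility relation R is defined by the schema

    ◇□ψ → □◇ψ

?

Convergence

Suppose ◇□ψ→□◇ψ is valid. Take Rxy, Rxz and set V(ψ)={w : Ryw}. Then □ψ at y so ◇□ψ at x, so □◇ψ at x, so ◇ψ at z, giving w with Rzw and Ryw.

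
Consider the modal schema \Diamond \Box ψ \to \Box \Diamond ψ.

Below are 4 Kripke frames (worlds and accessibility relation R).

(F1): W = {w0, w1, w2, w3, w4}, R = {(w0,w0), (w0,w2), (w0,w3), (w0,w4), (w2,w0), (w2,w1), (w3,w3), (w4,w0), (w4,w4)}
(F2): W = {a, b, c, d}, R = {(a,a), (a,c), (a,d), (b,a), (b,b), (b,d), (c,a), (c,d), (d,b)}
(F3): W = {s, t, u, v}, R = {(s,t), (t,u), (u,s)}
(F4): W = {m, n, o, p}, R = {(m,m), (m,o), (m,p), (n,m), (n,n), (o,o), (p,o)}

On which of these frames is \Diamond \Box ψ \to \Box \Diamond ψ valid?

This is the axiom for convergence; its first-order frame correspondent is \forall x \forall y \forall z (Rxy \wedge Rxz \to \exists w (Ryw \wedge Rzw)).
(F1): fails — Rw0w4 and Rw0w3 but w4 and w3 have no common successor.
(F2): fails — Raa and Rad but a and d have no common successor.
(F3): holds.
(F4): holds.
Valid on: (F3), (F4).

(F3), (F4)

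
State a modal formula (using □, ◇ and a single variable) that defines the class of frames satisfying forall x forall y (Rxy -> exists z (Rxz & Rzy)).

□□r → □r

This is density; the standard corresponding axiom is C4: □□r → □r.
Suppose □□r→□r is valid. Take Rxy and set V(r)={w : xR²w}. Then □□r at x, so □r at x, so r at y, i.e. ∃z(Rxz∧Rzy).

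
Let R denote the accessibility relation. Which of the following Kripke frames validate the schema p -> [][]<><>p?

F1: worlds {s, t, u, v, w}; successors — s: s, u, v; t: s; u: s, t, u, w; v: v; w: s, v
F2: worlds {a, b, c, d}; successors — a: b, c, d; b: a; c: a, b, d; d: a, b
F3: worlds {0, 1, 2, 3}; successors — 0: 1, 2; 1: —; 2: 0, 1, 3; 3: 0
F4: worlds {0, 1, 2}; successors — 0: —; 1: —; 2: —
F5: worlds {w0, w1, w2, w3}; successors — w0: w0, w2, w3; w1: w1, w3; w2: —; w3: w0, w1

Frame correspondent (Sahlqvist): forall x forall z (x R^2 z -> exists w (x = w & z R^2 w)) — i.e. a generalized confluence (Geach) condition.
F1: fails — sR²v but no w* with s=w* and vR²w*.
F2: fails — aR²b but no w with a=w and bR²w.
F3: fails — 0R²1 but no w with 0=w and 1R²w.
F4: satisfies the condition.
F5: fails — w0R²w2 but no w with w0=w and w2R²w.

F4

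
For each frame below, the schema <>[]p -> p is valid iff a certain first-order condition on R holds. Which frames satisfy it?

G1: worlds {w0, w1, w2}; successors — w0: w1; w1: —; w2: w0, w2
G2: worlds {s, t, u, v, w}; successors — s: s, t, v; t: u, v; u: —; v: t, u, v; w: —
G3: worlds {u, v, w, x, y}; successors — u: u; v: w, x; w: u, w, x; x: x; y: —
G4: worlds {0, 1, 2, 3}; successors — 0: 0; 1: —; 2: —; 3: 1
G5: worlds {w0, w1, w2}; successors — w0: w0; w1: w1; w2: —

G5

This is the axiom for symmetry; its first-order frame correspondent is forall x forall y (Rxy -> Ryx).
G1: fails — Rw0w1 but not Rw1w0.
G2: fails — Rvu but not Ruv.
G3: fails — Rwu but not Ruw.
G4: fails — R31 but not R13.
G5: holds.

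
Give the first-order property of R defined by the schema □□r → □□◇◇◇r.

This is a Sahlqvist (Geach-type) schema ◇^0□^2r → □^2◇^3r.
First-order correspondent: ∀x ∀z (xR²z → ∃w (xR²w ∧ zR³w)).

∀x ∀z (xR²z → ∃w (xR²w ∧ zR³w))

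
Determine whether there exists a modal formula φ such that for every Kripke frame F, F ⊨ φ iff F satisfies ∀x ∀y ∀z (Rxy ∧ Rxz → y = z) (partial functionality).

This is a Sahlqvist condition; the CD axiom ◇q → □q defines it.
Suppose ◇q→□q is valid. Take Rxy, Rxz and set V(q)={y}. Then ◇q at x, so □q at x, so q at z, i.e. z=y.

Yes, by ◇q → □q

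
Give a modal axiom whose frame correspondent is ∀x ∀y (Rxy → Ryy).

□(□r → r)

The condition is shift-reflexivity. The T□ schema □(□r → r) defines it.
Suppose □(□r→r) is valid. Take Rxy and set V(r)={w : Ryw}. Then at y, □r holds; since □(□r→r) at x, □r→r at y, so r at y, i.e. Ryy.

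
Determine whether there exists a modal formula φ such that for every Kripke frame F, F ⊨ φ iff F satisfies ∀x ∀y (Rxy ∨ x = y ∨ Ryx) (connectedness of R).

If a class were modally definable it would be closed under disjoint unions (Goldblatt–Thomason).
Take 2 disjoint single-world reflexive frames: each is trivially connected, but their disjoint union has 2 worlds with no edge between distinct components, so it is not connected.
Hence connectedness of R is not modally definable.

Not definable by any modal formula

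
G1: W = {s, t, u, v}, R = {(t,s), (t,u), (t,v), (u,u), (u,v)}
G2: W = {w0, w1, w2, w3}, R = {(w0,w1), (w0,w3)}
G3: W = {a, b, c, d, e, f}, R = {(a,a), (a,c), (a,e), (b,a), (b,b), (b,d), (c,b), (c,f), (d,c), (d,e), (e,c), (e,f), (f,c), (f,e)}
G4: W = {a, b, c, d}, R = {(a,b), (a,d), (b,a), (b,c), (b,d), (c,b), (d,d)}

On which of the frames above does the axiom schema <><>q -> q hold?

G2

The schema corresponds to a generalized confluence (Geach) condition: forall x forall y (x R^2 y -> exists w (y = w & x = w)).
G1: fails — tR²u but u ≠ t.
G2: satisfies the condition.
G3: fails — aR²b but b ≠ a.
G4: fails — aR²c but c ≠ a.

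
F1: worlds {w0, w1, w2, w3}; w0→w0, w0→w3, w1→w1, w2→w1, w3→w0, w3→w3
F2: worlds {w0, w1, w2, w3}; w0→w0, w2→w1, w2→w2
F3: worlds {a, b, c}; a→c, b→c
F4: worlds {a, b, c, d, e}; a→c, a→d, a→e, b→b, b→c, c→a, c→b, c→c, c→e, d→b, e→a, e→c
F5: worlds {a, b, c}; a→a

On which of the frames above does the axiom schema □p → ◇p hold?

F1, F4

This is the axiom for seriality; its first-order frame correspondent is ∀x ∃y Rxy.
F1: satisfies the condition.
F2: fails — world w1 has no successor.
F3: fails — world c has no successor.
F4: satisfies the condition.
F5: fails — world b has no successor.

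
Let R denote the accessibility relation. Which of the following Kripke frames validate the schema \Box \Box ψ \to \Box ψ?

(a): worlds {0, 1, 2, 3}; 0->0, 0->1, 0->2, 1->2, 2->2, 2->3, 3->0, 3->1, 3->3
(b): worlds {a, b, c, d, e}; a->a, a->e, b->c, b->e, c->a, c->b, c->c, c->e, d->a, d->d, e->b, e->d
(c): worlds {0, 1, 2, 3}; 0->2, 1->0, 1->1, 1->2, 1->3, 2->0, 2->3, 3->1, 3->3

Frame correspondent (Sahlqvist): \forall x \forall y (Rxy \to \exists z (Rxz \wedge Rzy)) — i.e. density.
(a): condition met.
(b): fails — Reb but no z with Rez and Rzb.
(c): fails — R02 but no z with R0z and Rz2.
Valid on: (a).

(a)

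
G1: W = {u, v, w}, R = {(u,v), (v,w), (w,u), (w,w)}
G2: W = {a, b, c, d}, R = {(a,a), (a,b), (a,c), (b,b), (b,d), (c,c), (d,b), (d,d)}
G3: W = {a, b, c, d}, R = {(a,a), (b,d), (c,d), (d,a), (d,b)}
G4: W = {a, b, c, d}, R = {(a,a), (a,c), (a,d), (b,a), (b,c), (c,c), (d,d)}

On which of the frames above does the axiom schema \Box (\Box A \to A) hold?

G2, G4

Frame correspondent (Sahlqvist): \forall x \forall y (Rxy \to Ryy) — i.e. shift-reflexivity.
G1: fails — Ruv but not Rvv.
G2: satisfies the condition.
G3: fails — Rcd but not Rdd.
G4: satisfies the condition.
Valid on: G2, G4.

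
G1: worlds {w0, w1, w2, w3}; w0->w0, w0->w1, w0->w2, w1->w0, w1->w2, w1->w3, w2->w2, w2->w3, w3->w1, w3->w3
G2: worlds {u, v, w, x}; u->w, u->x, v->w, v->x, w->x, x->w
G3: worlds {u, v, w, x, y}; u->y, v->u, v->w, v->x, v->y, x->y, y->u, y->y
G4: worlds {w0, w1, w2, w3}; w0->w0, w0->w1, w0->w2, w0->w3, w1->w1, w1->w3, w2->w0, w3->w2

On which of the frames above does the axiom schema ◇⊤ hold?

The schema corresponds to seriality: ∀x ∃y Rxy.
G1: condition met.
G2: condition met.
G3: fails — world w has no successor.
G4: condition met.

G1, G2, G4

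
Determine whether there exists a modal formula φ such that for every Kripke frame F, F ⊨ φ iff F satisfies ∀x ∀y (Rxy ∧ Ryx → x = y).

Any modally definable frame class is closed under surjective bounded morphisms.
The 4-cycle (worlds w0,w1,w2,w3 with w0→w1→w2→w3→w0) is antisymmetric. Sending even-indexed worlds to • and odd-indexed worlds to ∘ is a surjective bounded morphism onto the two-world frame with •↔∘, which is not antisymmetric.
So no modal formula (or set of formulas) defines exactly the antisymmetric frames.

No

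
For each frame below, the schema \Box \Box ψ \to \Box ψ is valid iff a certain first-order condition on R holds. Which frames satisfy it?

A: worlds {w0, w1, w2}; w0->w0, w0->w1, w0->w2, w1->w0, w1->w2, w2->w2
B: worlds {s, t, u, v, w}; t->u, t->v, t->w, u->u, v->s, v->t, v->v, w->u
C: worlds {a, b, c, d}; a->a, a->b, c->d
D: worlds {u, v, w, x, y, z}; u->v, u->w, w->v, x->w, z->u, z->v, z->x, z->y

The schema corresponds to density: \forall x \forall y (Rxy \to \exists z (Rxz \wedge Rzy)).
A: condition met.
B: fails — Rtw but no z with Rtz and Rzw.
C: fails — Rcd but no z with Rcz and Rzd.
D: fails — Rxw but no t with Rxt and Rtw.

A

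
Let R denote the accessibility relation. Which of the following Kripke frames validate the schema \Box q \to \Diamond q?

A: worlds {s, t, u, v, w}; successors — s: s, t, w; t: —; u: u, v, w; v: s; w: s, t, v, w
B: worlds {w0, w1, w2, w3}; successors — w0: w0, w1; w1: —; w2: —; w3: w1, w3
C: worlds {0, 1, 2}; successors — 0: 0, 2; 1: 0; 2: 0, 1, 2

C

Frame correspondent (Sahlqvist): \forall x \exists y Rxy — i.e. seriality.
A: fails — world t has no successor.
B: fails — world w1 has no successor.
C: condition met.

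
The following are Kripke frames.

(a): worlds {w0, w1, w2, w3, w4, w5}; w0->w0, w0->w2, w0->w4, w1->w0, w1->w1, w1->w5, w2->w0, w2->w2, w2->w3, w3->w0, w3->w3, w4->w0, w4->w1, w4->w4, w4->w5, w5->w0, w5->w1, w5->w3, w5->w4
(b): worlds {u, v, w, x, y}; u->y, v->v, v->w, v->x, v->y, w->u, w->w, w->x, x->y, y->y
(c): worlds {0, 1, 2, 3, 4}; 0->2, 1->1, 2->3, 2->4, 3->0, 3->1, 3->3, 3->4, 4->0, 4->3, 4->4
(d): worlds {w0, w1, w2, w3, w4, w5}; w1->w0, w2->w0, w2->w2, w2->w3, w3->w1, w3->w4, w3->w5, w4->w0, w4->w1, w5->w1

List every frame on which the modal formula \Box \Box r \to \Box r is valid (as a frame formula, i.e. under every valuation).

The schema corresponds to density: \forall x \forall y (Rxy \to \exists z (Rxz \wedge Rzy)).
(a): ✓.
(b): ✓.
(c): fails — R02 but no z with R0z and Rz2.
(d): fails — Rw1w0 but no z with Rw1z and Rzw0.

(a), (b)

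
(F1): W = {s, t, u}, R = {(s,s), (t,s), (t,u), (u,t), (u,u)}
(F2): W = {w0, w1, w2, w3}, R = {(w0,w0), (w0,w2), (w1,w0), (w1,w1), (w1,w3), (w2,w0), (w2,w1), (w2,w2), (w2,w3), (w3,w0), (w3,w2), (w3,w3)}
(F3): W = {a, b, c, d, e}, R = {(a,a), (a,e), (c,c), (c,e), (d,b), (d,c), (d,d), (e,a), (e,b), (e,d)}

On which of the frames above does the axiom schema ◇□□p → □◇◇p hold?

(F1), (F2)

This is the axiom for a generalized confluence (Geach) condition; its first-order frame correspondent is ∀x ∀y ∀z ((xRy ∧ xRz) → ∃w (yR²w ∧ zR²w)).
(F1): ✓.
(F2): ✓.
(F3): fails — dRb, dRb but no w with bR²w and bR²w.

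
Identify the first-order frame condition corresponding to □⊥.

Emptiness of R

This schema is the Ver axiom.
Its frame correspondent is emptiness of R — ∀x ∀y ¬Rxy.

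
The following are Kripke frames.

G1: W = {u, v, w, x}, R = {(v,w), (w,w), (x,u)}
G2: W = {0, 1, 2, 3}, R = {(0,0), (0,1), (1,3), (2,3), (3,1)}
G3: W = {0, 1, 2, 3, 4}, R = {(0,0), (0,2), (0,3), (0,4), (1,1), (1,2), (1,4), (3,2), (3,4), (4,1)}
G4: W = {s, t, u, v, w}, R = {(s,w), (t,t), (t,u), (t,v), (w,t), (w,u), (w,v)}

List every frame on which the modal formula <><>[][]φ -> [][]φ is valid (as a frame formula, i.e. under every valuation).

G1

This is the axiom for a generalized confluence (Geach) condition; its first-order frame correspondent is forall x forall y forall z ((x R^2 y & x R^2 z) -> exists w (y R^2 w & z = w)).
G1: satisfies the condition.
G2: fails — 0R²1, 0R²0 but no w with 1R²w and 0=w.
G3: fails — 0R²1, 0R²0 but no w with 1R²w and 0=w.
G4: fails — sR²u, sR²t but no w* with uR²w* and t=w*.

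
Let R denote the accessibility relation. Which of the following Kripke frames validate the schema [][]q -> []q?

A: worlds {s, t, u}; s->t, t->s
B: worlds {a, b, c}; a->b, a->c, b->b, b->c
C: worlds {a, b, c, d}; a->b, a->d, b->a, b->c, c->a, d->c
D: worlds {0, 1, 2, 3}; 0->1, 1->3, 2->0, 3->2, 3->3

The schema corresponds to density: forall x forall y (Rxy -> exists z (Rxz & Rzy)).
A: fails — Rts but no z with Rtz and Rzs.
B: condition met.
C: fails — Rbc but no z with Rbz and Rzc.
D: fails — R01 but no z with R0z and Rz1.

B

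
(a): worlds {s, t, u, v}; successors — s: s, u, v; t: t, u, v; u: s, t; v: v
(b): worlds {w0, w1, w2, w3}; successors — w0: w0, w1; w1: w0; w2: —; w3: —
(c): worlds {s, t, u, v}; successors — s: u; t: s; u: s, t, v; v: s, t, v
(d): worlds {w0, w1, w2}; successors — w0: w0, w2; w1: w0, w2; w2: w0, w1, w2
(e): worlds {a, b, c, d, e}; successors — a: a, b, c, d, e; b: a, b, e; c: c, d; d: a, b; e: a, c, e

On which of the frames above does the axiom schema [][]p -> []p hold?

(a), (b), (d), (e)

The schema corresponds to density: forall x forall y (Rxy -> exists z (Rxz & Rzy)).
(a): holds.
(b): holds.
(c): fails — Rts but no z with Rtz and Rzs.
(d): holds.
(e): holds.
Valid on: (a), (b), (d), (e).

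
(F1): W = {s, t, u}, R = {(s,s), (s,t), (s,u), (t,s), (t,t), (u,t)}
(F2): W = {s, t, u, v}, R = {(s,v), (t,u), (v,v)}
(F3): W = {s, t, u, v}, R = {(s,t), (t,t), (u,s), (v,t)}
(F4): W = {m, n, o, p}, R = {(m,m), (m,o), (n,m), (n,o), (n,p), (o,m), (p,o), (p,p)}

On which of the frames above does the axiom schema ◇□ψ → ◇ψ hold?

(F1)

This is the axiom for a generalized confluence (Geach) condition; its first-order frame correspondent is ∀x ∀y (xRy → ∃w (yRw ∧ xRw)).
(F1): ✓.
(F2): fails — tRu but no w with uRw and tRw.
(F3): fails — uRs but no w with sRw and uRw.
(F4): fails — pRo but no w with oRw and pRw.
Valid on: (F1).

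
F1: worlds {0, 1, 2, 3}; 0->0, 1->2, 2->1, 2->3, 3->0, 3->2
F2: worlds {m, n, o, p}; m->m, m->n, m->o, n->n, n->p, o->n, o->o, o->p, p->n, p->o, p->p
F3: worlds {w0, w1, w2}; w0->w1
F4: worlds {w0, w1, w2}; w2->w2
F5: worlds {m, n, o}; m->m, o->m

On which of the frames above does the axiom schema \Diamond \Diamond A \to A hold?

This is the axiom for a generalized confluence (Geach) condition; its first-order frame correspondent is \forall x \forall y (x R^2 y \to \exists w (y = w \wedge x = w)).
F1: fails — 1R²3 but 3 ≠ 1.
F2: fails — mR²n but n ≠ m.
F3: condition met.
F4: condition met.
F5: fails — oR²m but m ≠ o.
Valid on: F3, F4.

F3, F4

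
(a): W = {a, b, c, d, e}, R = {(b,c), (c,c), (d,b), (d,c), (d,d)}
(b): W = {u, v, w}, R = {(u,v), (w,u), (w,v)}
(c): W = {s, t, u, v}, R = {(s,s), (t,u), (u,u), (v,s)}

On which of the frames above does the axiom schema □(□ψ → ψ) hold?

(c)

This is the axiom for shift-reflexivity; its first-order frame correspondent is ∀x ∀y (Rxy → Ryy).
(a): fails — Rdb but not Rbb.
(b): fails — Ruv but not Rvv.
(c): holds.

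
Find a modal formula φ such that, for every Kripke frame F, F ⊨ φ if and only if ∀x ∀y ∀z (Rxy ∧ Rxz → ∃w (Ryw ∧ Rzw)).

The condition is convergence. The .2 schema ◇□s → □◇s defines it.
Suppose ◇□s→□◇s is valid. Take Rxy, Rxz and set V(s)={w : Ryw}. Then □s at y so ◇□s at x, so □◇s at x, so ◇s at z, giving w with Rzw and Ryw.

◇□s → □◇s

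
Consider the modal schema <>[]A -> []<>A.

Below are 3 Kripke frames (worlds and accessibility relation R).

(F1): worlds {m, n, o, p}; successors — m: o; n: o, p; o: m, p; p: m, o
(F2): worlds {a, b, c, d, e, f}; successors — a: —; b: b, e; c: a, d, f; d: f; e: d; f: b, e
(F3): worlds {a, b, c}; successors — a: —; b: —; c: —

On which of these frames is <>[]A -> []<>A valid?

The schema corresponds to convergence: forall x forall y forall z (Rxy & Rxz -> exists w (Ryw & Rzw)).
(F1): fails — Rpm and Rpo but m and o have no common successor.
(F2): fails — Rbb and Rbe but b and e have no common successor.
(F3): holds.
Valid on: (F3).

(F3)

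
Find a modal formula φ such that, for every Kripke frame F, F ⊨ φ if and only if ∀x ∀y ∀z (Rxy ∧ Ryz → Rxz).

A defining formula is □p → □□p (the 4 axiom).
Suppose □p→□□p is valid. Take Rxy, Ryz and set V(p)={w : Rxw}. Then □p at x, so □□p at x, so □p at y, so p at z, i.e. Rxz.

□p → □□p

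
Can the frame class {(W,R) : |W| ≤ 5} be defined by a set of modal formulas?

If a class were modally definable it would be closed under disjoint unions (Goldblatt–Thomason).
Any modal formula valid on each of 6 disjoint one-world frames is valid on their disjoint union (validity is preserved under disjoint unions). Each one-world frame has |W|=1≤5, but the union has |W|=6.
So no modal formula (or set of formulas) defines exactly the |W|≤5 frames.

Not definable by any modal formula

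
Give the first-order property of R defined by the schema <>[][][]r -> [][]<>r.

forall x forall y forall z ((xRy & x R^2 z) -> exists w (y R^3 w & zRw))

This is a Sahlqvist (Geach-type) schema ◇^1□^3r → □^2◇^1r.
Minimal-valuation argument: fix x; take any y with xR^1y and any z with xR^2z. Set V(r) to the set of worlds R-reachable from y in exactly 3 steps. Then □^3r holds at y, so the antecedent holds at x; validity forces ◇^1r at z, giving a w with zR^1w and yR^3w.
First-order correspondent: forall x forall y forall z ((xRy & x R^2 z) -> exists w (y R^3 w & zRw)).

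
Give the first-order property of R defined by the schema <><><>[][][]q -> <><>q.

forall x forall y (x R^3 y -> exists w (y R^3 w & x R^2 w))

This is a Sahlqvist (Geach-type) schema ◇^3□^3q → □^0◇^2q.
First-order correspondent: forall x forall y (x R^3 y -> exists w (y R^3 w & x R^2 w)).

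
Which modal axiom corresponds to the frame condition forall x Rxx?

□s → s

This is reflexivity; the standard corresponding axiom is T: □s → s.
Suppose □s→s is valid. At any x set V(s)={w : Rxw}. Then □s holds at x, so s holds at x, i.e. Rxx.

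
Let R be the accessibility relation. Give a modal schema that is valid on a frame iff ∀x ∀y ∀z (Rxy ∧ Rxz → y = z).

◇r → □r

A defining formula is ◇r → □r (the CD axiom).
Suppose ◇r→□r is valid. Take Rxy, Rxz and set V(r)={y}. Then ◇r at x, so □r at x, so r at z, i.e. z=y.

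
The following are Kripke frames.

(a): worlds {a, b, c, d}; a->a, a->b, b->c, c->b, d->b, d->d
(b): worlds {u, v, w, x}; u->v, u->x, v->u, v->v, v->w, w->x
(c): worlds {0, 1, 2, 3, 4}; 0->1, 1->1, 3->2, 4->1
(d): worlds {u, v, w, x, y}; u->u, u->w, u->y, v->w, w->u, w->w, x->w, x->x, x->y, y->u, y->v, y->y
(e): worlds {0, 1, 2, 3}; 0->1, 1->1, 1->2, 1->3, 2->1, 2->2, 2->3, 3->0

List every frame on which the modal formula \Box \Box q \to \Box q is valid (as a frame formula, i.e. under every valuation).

The schema corresponds to density: \forall x \forall y (Rxy \to \exists z (Rxz \wedge Rzy)).
(a): fails — Rbc but no z with Rbz and Rzc.
(b): fails — Rwx but no z with Rwz and Rzx.
(c): fails — R32 but no z with R3z and Rz2.
(d): ✓.
(e): fails — R30 but no z with R3z and Rz0.
Valid on: (d).

(d)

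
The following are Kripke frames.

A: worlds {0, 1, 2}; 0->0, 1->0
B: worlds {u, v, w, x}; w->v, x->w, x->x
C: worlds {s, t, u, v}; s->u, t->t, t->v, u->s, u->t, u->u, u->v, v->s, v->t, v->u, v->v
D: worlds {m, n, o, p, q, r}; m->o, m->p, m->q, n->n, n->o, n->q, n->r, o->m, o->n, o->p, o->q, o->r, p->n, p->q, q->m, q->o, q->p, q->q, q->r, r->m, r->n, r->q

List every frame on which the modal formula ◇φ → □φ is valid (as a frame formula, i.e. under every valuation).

A

This is the axiom for partial functionality; its first-order frame correspondent is ∀x ∀y ∀z (Rxy ∧ Rxz → y = z).
A: satisfies the condition.
B: fails — x sees both w and x.
C: fails — t sees both t and v.
D: fails — m sees both o and p.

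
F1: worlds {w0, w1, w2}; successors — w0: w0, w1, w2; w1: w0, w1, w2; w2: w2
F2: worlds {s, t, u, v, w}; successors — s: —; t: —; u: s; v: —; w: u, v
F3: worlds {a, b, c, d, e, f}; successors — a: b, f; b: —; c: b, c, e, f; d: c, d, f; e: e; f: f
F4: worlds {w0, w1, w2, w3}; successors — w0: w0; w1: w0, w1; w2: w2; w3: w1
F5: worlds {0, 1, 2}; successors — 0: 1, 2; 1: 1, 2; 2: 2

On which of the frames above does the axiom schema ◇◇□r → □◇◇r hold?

Frame correspondent (Sahlqvist): ∀x ∀y ∀z ((xR²y ∧ xRz) → ∃w (yRw ∧ zR²w)) — i.e. a generalized confluence (Geach) condition.
F1: satisfies the condition.
F2: fails — wR²s, wRu but no w* with sRw* and uR²w*.
F3: fails — aR²f, aRb but no w with fRw and bR²w.
F4: satisfies the condition.
F5: satisfies the condition.

F1, F4, F5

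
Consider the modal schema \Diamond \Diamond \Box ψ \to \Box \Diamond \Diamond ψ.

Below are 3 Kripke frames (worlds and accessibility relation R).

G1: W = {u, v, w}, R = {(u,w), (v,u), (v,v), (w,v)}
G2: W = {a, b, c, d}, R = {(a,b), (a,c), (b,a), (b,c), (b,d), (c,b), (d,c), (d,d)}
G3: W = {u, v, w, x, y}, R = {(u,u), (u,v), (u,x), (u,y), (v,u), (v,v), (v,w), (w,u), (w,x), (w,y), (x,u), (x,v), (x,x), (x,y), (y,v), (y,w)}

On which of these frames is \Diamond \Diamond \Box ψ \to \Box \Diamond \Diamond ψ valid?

G3

Frame correspondent (Sahlqvist): \forall x \forall y \forall z ((x R^2 y \wedge xRz) \to \exists w (yRw \wedge z R^2 w)) — i.e. a generalized confluence (Geach) condition.
G1: fails — vR²u, vRu but no t with uRt and uR²t.
G2: fails — aR²c, aRc but no w with cRw and cR²w.
G3: condition met.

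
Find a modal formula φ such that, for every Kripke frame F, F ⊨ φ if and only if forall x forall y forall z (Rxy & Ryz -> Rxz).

A defining formula is □ψ → □□ψ (the 4 axiom).
Suppose □ψ→□□ψ is valid. Take Rxy, Ryz and set V(ψ)={w : Rxw}. Then □ψ at x, so □□ψ at x, so □ψ at y, so ψ at z, i.e. Rxz.

□ψ → □□ψ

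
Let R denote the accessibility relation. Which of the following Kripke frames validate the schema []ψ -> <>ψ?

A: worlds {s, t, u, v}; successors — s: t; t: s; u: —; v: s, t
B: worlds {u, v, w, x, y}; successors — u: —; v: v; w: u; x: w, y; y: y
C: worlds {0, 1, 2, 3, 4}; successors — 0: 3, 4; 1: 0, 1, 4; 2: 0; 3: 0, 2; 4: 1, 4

The schema corresponds to seriality: forall x exists y Rxy.
A: fails — world u has no successor.
B: fails — world u has no successor.
C: condition met.

C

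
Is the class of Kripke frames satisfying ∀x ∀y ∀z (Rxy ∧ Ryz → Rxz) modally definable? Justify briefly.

Yes — defined by □p → □□p

The condition is transitivity. A defining modal formula is □p → □□p.
Suppose □p→□□p is valid. Take Rxy, Ryz and set V(p)={w : Rxw}. Then □p at x, so □□p at x, so □p at y, so p at z, i.e. Rxz.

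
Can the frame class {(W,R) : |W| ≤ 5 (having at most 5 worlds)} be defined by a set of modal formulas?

Not modally definable

Modal frame validity is preserved under disjoint unions.
Any modal formula valid on each of 6 disjoint one-world frames is valid on their disjoint union (validity is preserved under disjoint unions). Each one-world frame has |W|=1≤5, but the union has |W|=6.
So no modal formula (or set of formulas) defines exactly the |W|≤5 frames.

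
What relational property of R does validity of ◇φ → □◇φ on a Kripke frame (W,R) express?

Suppose ◇φ→□◇φ is valid. Take Rxy, Rxz and set V(φ)={y}. Then ◇φ at x, so □◇φ at x, so ◇φ at z, so some w with Rzw has φ; w=y, i.e. Rzy. By symmetry of the argument, Ryz.

The Euclidean property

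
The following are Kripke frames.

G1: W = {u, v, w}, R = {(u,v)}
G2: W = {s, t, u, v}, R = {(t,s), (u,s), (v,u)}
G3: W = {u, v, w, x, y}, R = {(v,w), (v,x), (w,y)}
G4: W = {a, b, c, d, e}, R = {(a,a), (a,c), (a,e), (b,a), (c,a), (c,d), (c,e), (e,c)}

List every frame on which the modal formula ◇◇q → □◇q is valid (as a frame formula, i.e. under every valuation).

Frame correspondent (Sahlqvist): ∀x ∀y ∀z ((xR²y ∧ xRz) → ∃w (y = w ∧ zRw)) — i.e. a generalized confluence (Geach) condition.
G1: holds.
G2: holds.
G3: fails — vR²y, vRx but no t with y=t and xRt.
G4: fails — aR²a, aRe but no w with a=w and eRw.
Valid on: G1, G2.

G1, G2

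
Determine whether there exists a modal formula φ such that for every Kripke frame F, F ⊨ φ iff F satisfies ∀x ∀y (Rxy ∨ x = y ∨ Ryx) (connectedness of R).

Not definable by any modal formula

If a class were modally definable it would be closed under disjoint unions (Goldblatt–Thomason).
Take 2 disjoint single-world reflexive frames: each is trivially connected, but their disjoint union has 2 worlds with no edge between distinct components, so it is not connected.
So no modal formula (or set of formulas) defines exactly the connected frames.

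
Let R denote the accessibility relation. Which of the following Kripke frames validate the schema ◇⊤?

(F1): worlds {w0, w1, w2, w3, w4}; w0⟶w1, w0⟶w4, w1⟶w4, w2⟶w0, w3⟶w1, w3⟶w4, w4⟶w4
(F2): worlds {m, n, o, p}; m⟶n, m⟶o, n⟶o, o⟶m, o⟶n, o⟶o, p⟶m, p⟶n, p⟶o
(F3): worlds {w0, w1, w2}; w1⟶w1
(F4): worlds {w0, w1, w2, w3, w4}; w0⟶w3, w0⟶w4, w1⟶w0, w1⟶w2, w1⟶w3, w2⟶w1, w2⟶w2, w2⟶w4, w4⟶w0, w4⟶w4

(F1), (F2)

Frame correspondent (Sahlqvist): ∀x ∃y Rxy — i.e. seriality.
(F1): ✓.
(F2): ✓.
(F3): fails — world w0 has no successor.
(F4): fails — world w3 has no successor.
Valid on: (F1), (F2).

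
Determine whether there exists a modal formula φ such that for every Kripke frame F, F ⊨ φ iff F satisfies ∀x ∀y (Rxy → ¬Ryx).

Modal frame validity is preserved under surjective bounded morphisms.
The 4-cycle (worlds a,b,c,d with a→b→c→d→a) is asymmetric. Mapping every world to a single reflexive point • is a surjective bounded morphism, and the reflexive point is not asymmetric (R•• but asymmetry requires ¬R••).
Hence asymmetry is not modally definable.

Not definable by any modal formula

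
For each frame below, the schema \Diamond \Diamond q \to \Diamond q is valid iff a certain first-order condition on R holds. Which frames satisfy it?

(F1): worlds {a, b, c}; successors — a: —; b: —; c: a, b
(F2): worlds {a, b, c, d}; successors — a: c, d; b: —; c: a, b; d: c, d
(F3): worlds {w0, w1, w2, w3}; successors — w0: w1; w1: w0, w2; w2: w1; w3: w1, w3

Frame correspondent (Sahlqvist): \forall x \forall y \forall z (Rxy \wedge Ryz \to Rxz) — i.e. transitivity.
(F1): ✓.
(F2): fails — Rdc and Rcb but not Rdb.
(F3): fails — Rw1w2 and Rw2w1 but not Rw1w1.
Valid on: (F1).

(F1)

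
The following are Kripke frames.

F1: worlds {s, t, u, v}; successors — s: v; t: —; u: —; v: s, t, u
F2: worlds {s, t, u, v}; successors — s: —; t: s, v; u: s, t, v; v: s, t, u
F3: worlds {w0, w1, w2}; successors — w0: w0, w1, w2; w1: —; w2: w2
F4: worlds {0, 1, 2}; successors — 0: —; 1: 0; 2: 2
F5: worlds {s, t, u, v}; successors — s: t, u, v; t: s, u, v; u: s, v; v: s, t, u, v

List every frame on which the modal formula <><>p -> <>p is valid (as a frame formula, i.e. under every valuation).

F3, F4

The schema corresponds to transitivity: forall x forall y forall z (Rxy & Ryz -> Rxz).
F1: fails — Rsv and Rvt but not Rst.
F2: fails — Ruv and Rvu but not Ruu.
F3: satisfies the condition.
F4: satisfies the condition.
F5: fails — Ruv and Rvt but not Rut.
Valid on: F3, F4.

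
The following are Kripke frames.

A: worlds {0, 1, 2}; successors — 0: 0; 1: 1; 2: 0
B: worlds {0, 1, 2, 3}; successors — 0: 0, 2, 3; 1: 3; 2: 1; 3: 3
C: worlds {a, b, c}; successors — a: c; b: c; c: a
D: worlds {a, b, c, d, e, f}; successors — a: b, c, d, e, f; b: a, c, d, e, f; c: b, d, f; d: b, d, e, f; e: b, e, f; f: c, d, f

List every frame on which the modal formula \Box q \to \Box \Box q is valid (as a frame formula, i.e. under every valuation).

Frame correspondent (Sahlqvist): \forall x \forall y \forall z (Rxy \wedge Ryz \to Rxz) — i.e. transitivity.
A: holds.
B: fails — R02 and R21 but not R01.
C: fails — Rac and Rca but not Raa.
D: fails — Rcd and Rde but not Rce.

A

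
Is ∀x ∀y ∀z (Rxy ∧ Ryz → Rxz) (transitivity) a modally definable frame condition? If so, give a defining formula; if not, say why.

This is a Sahlqvist condition; the 4 axiom □p → □□p defines it.
Suppose □p→□□p is valid. Take Rxy, Ryz and set V(p)={w : Rxw}. Then □p at x, so □□p at x, so □p at y, so p at z, i.e. Rxz.

Yes, by □p → □□p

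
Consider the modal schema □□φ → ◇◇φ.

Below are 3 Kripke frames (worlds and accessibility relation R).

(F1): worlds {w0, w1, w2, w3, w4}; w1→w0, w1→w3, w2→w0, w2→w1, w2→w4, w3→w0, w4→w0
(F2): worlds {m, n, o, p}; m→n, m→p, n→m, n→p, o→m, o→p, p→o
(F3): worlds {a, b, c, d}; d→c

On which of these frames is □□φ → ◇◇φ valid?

(F2)

Frame correspondent (Sahlqvist): ∀x ∃w (xR²w ∧ xR²w) — i.e. a generalized confluence (Geach) condition.
(F1): fails — at w0 but no w with w0R²w and w0R²w.
(F2): ✓.
(F3): fails — at a but no w with aR²w and aR²w.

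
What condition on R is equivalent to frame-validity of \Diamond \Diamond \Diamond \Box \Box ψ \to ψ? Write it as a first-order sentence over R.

\forall x \forall y (x R^3 y \to \exists w (y R^2 w \wedge x = w))

This is a Sahlqvist (Geach-type) schema ◇^3□^2ψ → □^0◇^0ψ.
First-order correspondent: \forall x \forall y (x R^3 y \to \exists w (y R^2 w \wedge x = w)).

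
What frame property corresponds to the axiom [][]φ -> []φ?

Suppose □□φ→□φ is valid. Take Rxy and set V(φ)={w : xR²w}. Then □□φ at x, so □φ at x, so φ at y, i.e. ∃z(Rxz∧Rzy).

density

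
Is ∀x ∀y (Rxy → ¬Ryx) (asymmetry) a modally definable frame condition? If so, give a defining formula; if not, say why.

If a class were modally definable it would be closed under surjective bounded morphisms (Goldblatt–Thomason).
The 3-cycle (worlds s,t,u with s→t→u→s) is asymmetric. Mapping every world to a single reflexive point • is a surjective bounded morphism, and the reflexive point is not asymmetric (R•• but asymmetry requires ¬R••).
So the class is not modally definable.

Not definable by any modal formula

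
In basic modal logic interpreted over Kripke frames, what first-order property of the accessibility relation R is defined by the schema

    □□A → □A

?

density: ∀x ∀y (Rxy → ∃z (Rxz ∧ Rzy))

This is the C4 axiom.
It corresponds to density: ∀x ∀y (Rxy → ∃z (Rxz ∧ Rzy)).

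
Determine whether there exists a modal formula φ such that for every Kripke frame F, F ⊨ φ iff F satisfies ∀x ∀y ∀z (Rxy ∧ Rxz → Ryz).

Yes: it is the Euclidean property, defined by the 5 schema ◇p → □◇p.

Yes — defined by ◇p → □◇p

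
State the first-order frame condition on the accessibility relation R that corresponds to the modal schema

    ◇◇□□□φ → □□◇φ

∀x ∀y ∀z ((xR²y ∧ xR²z) → ∃w (yR³w ∧ zRw))

This is a Sahlqvist (Geach-type) schema ◇^2□^3φ → □^2◇^1φ.
Minimal-valuation argument: fix x; take any y with xR^2y and any z with xR^2z. Set V(φ) to the set of worlds R-reachable from y in exactly 3 steps. Then □^3φ holds at y, so the antecedent holds at x; validity forces ◇^1φ at z, giving a w with zR^1w and yR^3w.
First-order correspondent: ∀x ∀y ∀z ((xR²y ∧ xR²z) → ∃w (yR³w ∧ zRw)).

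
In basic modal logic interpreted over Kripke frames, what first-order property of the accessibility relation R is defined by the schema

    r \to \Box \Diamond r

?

This schema is the B axiom.
Its frame correspondent is symmetry — \forall x \forall y (Rxy \to Ryx).

symmetry: \forall x \forall y (Rxy \to Ryx)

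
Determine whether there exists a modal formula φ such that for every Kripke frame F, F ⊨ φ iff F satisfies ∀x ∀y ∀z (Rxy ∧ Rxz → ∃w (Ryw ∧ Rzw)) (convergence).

Definable; ◇□p → □◇p defines it

Yes: it is convergence, defined by the .2 schema ◇□p → □◇p.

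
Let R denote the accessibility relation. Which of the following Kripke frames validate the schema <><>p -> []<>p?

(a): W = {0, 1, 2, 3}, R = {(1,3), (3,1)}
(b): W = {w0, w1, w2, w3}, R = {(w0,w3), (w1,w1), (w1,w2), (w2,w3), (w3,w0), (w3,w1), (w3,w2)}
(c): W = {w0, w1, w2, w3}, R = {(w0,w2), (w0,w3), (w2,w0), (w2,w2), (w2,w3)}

This is the axiom for a generalized confluence (Geach) condition; its first-order frame correspondent is forall x forall y forall z ((x R^2 y & xRz) -> exists w (y = w & zRw)).
(a): condition met.
(b): fails — w1R²w1, w1Rw2 but no w with w1=w and w2Rw.
(c): fails — w0R²w0, w0Rw3 but no w with w0=w and w3Rw.
Valid on: (a).

(a)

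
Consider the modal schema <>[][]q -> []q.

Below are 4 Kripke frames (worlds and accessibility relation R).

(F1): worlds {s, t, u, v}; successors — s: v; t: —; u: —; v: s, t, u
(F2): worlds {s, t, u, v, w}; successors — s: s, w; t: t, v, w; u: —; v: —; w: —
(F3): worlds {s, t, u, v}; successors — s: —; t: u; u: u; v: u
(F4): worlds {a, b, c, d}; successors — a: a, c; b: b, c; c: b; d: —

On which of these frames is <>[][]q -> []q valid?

Frame correspondent (Sahlqvist): forall x forall y forall z ((xRy & xRz) -> exists w (y R^2 w & z = w)) — i.e. a generalized confluence (Geach) condition.
(F1): fails — vRt, vRs but no w with tR²w and s=w.
(F2): fails — sRw, sRs but no w* with wR²w* and s=w*.
(F3): condition met.
(F4): fails — aRc, aRa but no w with cR²w and a=w.
Valid on: (F3).

(F3)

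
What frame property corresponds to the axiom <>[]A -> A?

Equivalently (dual form): A → □◇A.
Suppose A→□◇A is valid. Take Rxy and set V(A)={x}. Then A at x, so □◇A at x, so ◇A at y, so some z with Ryz has A; z=x, i.e. Ryx.
The converse is a direct semantic check.
So the correspondent is symmetry.

symmetry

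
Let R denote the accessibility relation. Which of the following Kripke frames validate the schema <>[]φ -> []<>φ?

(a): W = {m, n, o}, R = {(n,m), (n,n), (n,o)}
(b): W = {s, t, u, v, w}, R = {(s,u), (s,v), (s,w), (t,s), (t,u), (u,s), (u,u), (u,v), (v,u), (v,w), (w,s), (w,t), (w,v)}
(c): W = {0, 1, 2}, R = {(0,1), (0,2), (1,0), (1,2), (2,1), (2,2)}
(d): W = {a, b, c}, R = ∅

The schema corresponds to convergence: forall x forall y forall z (Rxy & Rxz -> exists w (Ryw & Rzw)).
(a): fails — Rnn and Rnm but n and m have no common successor.
(b): fails — Rsv and Rsw but v and w have no common successor.
(c): ✓.
(d): ✓.

(c), (d)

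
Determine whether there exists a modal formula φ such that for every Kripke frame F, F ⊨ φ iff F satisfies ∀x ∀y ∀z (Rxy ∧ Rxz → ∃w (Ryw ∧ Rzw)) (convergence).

Yes: it is convergence, defined by the .2 schema ◇□r → □◇r.
Suppose ◇□r→□◇r is valid. Take Rxy, Rxz and set V(r)={w : Ryw}. Then □r at y so ◇□r at x, so □◇r at x, so ◇r at z, giving w with Rzw and Ryw.

Yes — defined by ◇□r → □◇r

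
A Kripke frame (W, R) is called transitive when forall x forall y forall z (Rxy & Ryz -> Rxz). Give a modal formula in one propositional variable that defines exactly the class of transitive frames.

The condition is transitivity. The 4 schema □q → □□q defines it.
Suppose □q→□□q is valid. Take Rxy, Ryz and set V(q)={w : Rxw}. Then □q at x, so □□q at x, so □q at y, so q at z, i.e. Rxz.

□q → □□q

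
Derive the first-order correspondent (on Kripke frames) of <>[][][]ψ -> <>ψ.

This is a Sahlqvist (Geach-type) schema ◇^1□^3ψ → □^0◇^1ψ.
First-order correspondent: forall x forall y (xRy -> exists w (y R^3 w & xRw)).

forall x forall y (xRy -> exists w (y R^3 w & xRw))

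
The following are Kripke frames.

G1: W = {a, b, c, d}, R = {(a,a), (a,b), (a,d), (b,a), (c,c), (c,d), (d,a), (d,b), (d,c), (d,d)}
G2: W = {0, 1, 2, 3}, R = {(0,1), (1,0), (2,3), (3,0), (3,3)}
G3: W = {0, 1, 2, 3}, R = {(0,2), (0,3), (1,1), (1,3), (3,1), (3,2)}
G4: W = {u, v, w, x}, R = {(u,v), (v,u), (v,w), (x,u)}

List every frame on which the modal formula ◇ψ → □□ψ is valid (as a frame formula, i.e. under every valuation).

The schema corresponds to a generalized confluence (Geach) condition: ∀x ∀y ∀z ((xRy ∧ xR²z) → ∃w (y = w ∧ z = w)).
G1: fails — aRa, aR²b but a ≠ b.
G2: fails — 0R1, 0R²0 but 1 ≠ 0.
G3: fails — 0R2, 0R²1 but 2 ≠ 1.
G4: fails — uRv, uR²u but v ≠ u.

none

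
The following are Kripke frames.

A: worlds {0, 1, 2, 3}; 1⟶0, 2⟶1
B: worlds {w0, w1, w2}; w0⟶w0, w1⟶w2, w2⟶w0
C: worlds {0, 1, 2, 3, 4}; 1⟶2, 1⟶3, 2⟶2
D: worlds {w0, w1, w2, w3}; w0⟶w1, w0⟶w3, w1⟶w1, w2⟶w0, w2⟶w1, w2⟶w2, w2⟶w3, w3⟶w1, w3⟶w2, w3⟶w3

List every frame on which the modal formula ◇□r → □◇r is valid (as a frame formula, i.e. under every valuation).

This is the axiom for convergence; its first-order frame correspondent is ∀x ∀y ∀z (Rxy ∧ Rxz → ∃w (Ryw ∧ Rzw)).
A: fails — R10 and R10 but 0 and 0 have no common successor.
B: ✓.
C: fails — R12 and R13 but 2 and 3 have no common successor.
D: ✓.
Valid on: B, D.

B, D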